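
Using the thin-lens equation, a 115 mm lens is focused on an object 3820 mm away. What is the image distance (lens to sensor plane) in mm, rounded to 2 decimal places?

1/dᵢ = 1/f − 1/dₒ = 1/115 − 1/3820 = 0.0084339 mm⁻¹.
dᵢ = 1/0.0084339 ≈ 118.5695 mm.

118.57 mm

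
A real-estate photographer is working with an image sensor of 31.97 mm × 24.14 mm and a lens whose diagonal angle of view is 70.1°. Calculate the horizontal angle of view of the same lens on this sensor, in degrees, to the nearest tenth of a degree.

58.5°

Sensor diagonal = √(31.97² + 24.14²) = √1604.8205 ≈ 40.0602 mm.
From the diagonal AOV: f = 40.0602 / (2·tan(35.05°)) = 40.0602 / 1.40302 ≈ 28.5529 mm.
Horizontal AOV = 2·arctan(31.97 / (2 × 28.5529)) = 2·arctan(0.55984) ≈ 58.4835°.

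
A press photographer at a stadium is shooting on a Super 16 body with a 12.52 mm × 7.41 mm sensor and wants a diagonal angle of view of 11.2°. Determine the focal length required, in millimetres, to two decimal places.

Sensor diagonal = √(12.52² + 7.41²) = √211.6585 ≈ 14.5485 mm.
From α = 2·arctan(d/2f) we get f = d / (2·tan(α/2)).
With d = 14.5485 mm and α/2 = 5.6°, tan(α/2) ≈ 0.09805, so f ≈ 14.5485 / 0.19610 ≈ 74.1885 mm.

74.19 mm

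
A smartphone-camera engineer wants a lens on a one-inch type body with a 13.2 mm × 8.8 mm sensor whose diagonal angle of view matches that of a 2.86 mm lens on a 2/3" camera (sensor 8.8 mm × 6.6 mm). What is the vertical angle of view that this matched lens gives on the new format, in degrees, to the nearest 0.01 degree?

Sensor diagonal = √(8.8² + 6.6²) = √121.0000 ≈ 11.0000 mm.
Sensor diagonal = √(13.2² + 8.8²) = √251.6800 ≈ 15.8644 mm.
Equal diagonal AOV ⇒ f₂ = f₁ · 15.8644/11.0000 = 2.86 × 1.44222 ≈ 4.1248 mm.
Vertical AOV on the new format = 2·arctan(8.8 / (2 × 4.1248)) = 2·arctan(1.06673) ≈ 93.6987°.

93.70°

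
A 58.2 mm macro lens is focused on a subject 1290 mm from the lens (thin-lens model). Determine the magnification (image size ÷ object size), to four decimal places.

0.0472×

Thin lens: 1/f = 1/dₒ + 1/dᵢ → 1/dᵢ = 1/58.2 − 1/1290 = 0.0164069 mm⁻¹, so dᵢ ≈ 60.9498 mm.
Magnification m = dᵢ/dₒ = 60.9498/1290 ≈ 0.04725.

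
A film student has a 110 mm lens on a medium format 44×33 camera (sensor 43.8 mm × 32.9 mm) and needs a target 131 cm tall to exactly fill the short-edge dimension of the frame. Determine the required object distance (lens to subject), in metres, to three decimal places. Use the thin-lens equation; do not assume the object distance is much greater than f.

4.490 m

W: 131 cm = 1310 mm.
Magnification m = h/W = dᵢ/dₒ; combined with 1/f = 1/dₒ + 1/dᵢ this gives dₒ = f·(1 + W/h).
dₒ = 110 mm × (1 + 1310/32.9) = 110 × 40.8176 ≈ 4489.939 mm = 4.48994 m.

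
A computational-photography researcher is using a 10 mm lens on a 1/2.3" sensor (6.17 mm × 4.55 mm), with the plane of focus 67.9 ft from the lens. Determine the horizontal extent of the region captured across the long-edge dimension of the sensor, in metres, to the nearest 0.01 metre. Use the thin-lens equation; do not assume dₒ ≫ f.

12.76 m

dₒ: 67.9 ft × 304.8 mm/ft = 20695.92 mm.
Similar triangles through the lens centre give W/dₒ = w/dᵢ; with 1/f = 1/dₒ + 1/dᵢ this gives W = w·(dₒ − f)/f.
W = 6.17 mm × (20695.9 − 10) / 10 = 6.17 × 2068.5919 ≈ 12763.212 mm = 12.7632 m.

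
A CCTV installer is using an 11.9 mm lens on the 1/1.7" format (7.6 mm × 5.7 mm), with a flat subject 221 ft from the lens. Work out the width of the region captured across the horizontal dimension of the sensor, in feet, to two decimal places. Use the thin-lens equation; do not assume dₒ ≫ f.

141.12 ft

dₒ: 221 ft × 304.8 mm/ft = 67360.80 mm.
Similar triangles through the lens centre give W/dₒ = w/dᵢ; with 1/f = 1/dₒ + 1/dᵢ this gives W = w·(dₒ − f)/f.
W = 7.6 mm × (67360.8 − 11.9) / 11.9 = 7.6 × 5659.5712 ≈ 43012.741 mm = 43012.741/304.8 ft = 141.118 ft.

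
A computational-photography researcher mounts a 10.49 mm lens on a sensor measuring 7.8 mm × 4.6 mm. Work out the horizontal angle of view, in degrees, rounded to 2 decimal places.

40.79°

Angle of view α = 2·arctan(w/2f) with w = 7.8 mm and f = 10.49 mm.
w/2f = 0.37178; arctan(0.37178) ≈ 20.3943°, so α ≈ 40.7885°.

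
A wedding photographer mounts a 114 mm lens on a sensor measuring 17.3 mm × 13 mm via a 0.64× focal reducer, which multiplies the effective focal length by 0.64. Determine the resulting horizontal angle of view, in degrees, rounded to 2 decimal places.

13.52°

Effective focal length f = 114 × 0.64 = 72.96 mm.
α = 2·arctan(17.3 / (2 × 72.96)) = 2·arctan(0.11856) ≈ 13.5226°.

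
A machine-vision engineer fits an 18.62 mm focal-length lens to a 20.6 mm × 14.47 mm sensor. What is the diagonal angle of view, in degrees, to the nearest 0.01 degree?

Sensor diagonal = √(20.6² + 14.47²) = √633.7409 ≈ 25.1742 mm.
Angle of view α = 2·arctan(d/2f) with d = 25.1742 mm and f = 18.62 mm.
d/2f = 0.67600; arctan(0.67600) ≈ 34.0587°, so α ≈ 68.1173°.

68.12°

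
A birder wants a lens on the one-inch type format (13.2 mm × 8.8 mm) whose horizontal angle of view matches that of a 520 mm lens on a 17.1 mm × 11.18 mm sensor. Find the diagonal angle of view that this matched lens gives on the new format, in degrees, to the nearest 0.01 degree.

Equal horizontal AOV ⇒ f₂ = f₁ · 13.2/17.1 = 520 × 0.77193 ≈ 401.4035 mm.
Sensor diagonal = √(13.2² + 8.8²) = √251.6800 ≈ 15.8644 mm.
Diagonal AOV on the new format = 2·arctan(15.8644 / (2 × 401.4035)) = 2·arctan(0.01976) ≈ 2.2642°.

2.26°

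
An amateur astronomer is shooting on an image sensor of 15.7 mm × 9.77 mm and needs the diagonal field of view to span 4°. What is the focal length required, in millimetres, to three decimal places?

264.766 mm

Sensor diagonal = √(15.7² + 9.77²) = √341.9429 ≈ 18.4917 mm.
From α = 2·arctan(d/2f) we get f = d / (2·tan(α/2)).
With d = 18.4917 mm and α/2 = 2°, tan(α/2) ≈ 0.03492, so f ≈ 18.4917 / 0.06984 ≈ 264.7665 mm.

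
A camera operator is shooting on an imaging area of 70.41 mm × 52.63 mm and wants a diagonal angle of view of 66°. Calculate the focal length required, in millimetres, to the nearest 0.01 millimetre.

Sensor diagonal = √(70.41² + 52.63²) = √7727.4850 ≈ 87.9061 mm.
From α = 2·arctan(d/2f) we get f = d / (2·tan(α/2)).
With d = 87.9061 mm and α/2 = 33°, tan(α/2) ≈ 0.64941, so f ≈ 87.9061 / 1.29882 ≈ 67.6818 mm.

67.68 mm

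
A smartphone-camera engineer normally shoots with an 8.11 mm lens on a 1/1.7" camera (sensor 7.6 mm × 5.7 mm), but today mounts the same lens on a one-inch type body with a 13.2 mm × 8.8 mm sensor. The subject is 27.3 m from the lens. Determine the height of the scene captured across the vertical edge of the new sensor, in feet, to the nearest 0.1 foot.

97.2 ft

The focal length stays 8.11 mm; the relevant sensor dimension is now h = 8.8 mm. Object distance dₒ = 27.3 m = 27300 mm.
Thin-lens field height W = h·(dₒ − f)/f = 8.8 × (27300 − 8.11)/8.11 ≈ 29613.888 mm = 29613.888/304.8 ft = 97.1584 ft.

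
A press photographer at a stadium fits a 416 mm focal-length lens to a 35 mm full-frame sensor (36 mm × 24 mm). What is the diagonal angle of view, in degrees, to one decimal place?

6.0°

Sensor diagonal = √(36² + 24²) = √1872.0000 ≈ 43.2666 mm.
Angle of view α = 2·arctan(d/2f) with d = 43.2666 mm and f = 416 mm.
d/2f = 0.05200; arctan(0.05200) ≈ 2.9769°, so α ≈ 5.9538°.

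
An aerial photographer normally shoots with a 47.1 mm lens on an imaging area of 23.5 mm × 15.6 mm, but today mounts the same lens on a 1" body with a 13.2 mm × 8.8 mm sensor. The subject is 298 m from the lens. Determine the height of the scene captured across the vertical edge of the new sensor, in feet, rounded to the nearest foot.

183 ft

The focal length stays 47.1 mm; the relevant sensor dimension is now h = 8.8 mm. Object distance dₒ = 298 m = 298000 mm.
Thin-lens field height W = h·(dₒ − f)/f = 8.8 × (298000 − 47.1)/47.1 ≈ 55668.482 mm = 55668.482/304.8 ft = 182.639 ft.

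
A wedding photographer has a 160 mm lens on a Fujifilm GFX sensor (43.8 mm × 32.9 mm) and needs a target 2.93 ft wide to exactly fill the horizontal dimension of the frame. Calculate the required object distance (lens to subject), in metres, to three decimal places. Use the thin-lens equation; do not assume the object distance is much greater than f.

3.422 m

W: 2.93 ft × 304.8 mm/ft = 893.06 mm.
Magnification m = w/W = dᵢ/dₒ; combined with 1/f = 1/dₒ + 1/dᵢ this gives dₒ = f·(1 + W/w).
dₒ = 160 mm × (1 + 893.064/43.8) = 160 × 21.3896 ≈ 3422.334 mm = 3.42233 m.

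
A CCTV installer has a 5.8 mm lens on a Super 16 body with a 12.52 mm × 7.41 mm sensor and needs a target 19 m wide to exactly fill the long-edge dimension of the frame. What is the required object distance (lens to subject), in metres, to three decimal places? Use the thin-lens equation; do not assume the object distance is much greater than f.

W: 19 m = 19000 mm.
Magnification m = w/W = dᵢ/dₒ; combined with 1/f = 1/dₒ + 1/dᵢ this gives dₒ = f·(1 + W/w).
dₒ = 5.8 mm × (1 + 19000/12.52) = 5.8 × 1518.5719 ≈ 8807.717 mm = 8.80772 m.

8.808 m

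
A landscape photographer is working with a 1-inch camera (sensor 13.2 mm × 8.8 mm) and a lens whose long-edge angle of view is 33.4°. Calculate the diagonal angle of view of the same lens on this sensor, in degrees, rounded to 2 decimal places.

From the long-edge AOV: f = 13.2 / (2·tan(16.7°)) = 13.2 / 0.60003 ≈ 21.9989 mm.
Sensor diagonal = √(13.2² + 8.8²) = √251.6800 ≈ 15.8644 mm.
Diagonal AOV = 2·arctan(15.8644 / (2 × 21.9989)) = 2·arctan(0.36057) ≈ 39.6558°.

39.66°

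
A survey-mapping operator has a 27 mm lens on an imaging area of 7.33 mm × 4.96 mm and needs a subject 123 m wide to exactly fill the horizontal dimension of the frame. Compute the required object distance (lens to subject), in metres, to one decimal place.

453.1 m

W: 123 m = 123000 mm.
Magnification m = w/W = dᵢ/dₒ; combined with 1/f = 1/dₒ + 1/dᵢ this gives dₒ = f·(1 + W/w).
dₒ = 27 mm × (1 + 123000/7.33) = 27 × 16781.3547 ≈ 453096.577 mm = 453.097 m.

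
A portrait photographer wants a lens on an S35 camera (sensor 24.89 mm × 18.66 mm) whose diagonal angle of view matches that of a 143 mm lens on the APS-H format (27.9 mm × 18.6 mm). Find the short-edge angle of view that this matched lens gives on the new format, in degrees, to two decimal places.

8.05°

Sensor diagonal = √(27.9² + 18.6²) = √1124.3700 ≈ 33.5316 mm.
Sensor diagonal = √(24.89² + 18.66²) = √967.7077 ≈ 31.1080 mm.
Equal diagonal AOV ⇒ f₂ = f₁ · 31.1080/33.5316 = 143 × 0.92772 ≈ 132.6641 mm.
Short-edge AOV on the new format = 2·arctan(18.66 / (2 × 132.6641)) = 2·arctan(0.07033) ≈ 8.0457°.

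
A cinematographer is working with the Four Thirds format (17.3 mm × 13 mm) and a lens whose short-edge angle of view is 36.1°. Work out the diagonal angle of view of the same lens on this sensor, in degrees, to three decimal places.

56.957°

From the short-edge AOV: f = 13 / (2·tan(18.05°)) = 13 / 0.65177 ≈ 19.9457 mm.
Sensor diagonal = √(17.3² + 13²) = √468.2900 ≈ 21.6400 mm.
Diagonal AOV = 2·arctan(21.6400 / (2 × 19.9457)) = 2·arctan(0.54247) ≈ 56.9573°.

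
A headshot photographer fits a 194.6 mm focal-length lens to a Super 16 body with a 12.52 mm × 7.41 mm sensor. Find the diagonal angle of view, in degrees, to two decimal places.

Sensor diagonal = √(12.52² + 7.41²) = √211.6585 ≈ 14.5485 mm.
Angle of view α = 2·arctan(d/2f) with d = 14.5485 mm and f = 194.6 mm.
d/2f = 0.03738; arctan(0.03738) ≈ 2.1407°, so α ≈ 4.2815°.

4.28°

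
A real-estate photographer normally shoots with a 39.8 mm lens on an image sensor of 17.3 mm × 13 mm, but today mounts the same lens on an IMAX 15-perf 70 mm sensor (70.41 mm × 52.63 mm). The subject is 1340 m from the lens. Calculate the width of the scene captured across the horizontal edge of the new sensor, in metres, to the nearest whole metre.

2371 m

The focal length stays 39.8 mm; the relevant sensor dimension is now w = 70.41 mm. Object distance dₒ = 1340 m = 1.34e+06 mm.
Thin-lens field width W = w·(dₒ − f)/f = 70.41 × (1.34e+06 − 39.8)/39.8 ≈ 2370517.530 mm = 2370.52 m.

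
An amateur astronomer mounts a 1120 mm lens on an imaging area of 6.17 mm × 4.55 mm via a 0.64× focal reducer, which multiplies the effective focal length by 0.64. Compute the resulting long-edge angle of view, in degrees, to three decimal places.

0.493°

Effective focal length f = 1120 × 0.64 = 716.8 mm.
α = 2·arctan(6.17 / (2 × 716.8)) = 2·arctan(0.00430) ≈ 0.4932°.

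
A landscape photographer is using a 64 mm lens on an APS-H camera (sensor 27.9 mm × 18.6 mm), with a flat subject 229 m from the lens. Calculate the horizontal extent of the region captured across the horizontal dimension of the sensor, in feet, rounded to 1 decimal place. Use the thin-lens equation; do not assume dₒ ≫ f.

327.4 ft

dₒ: 229 m = 229000 mm.
Similar triangles through the lens centre give W/dₒ = w/dᵢ; with 1/f = 1/dₒ + 1/dᵢ this gives W = w·(dₒ − f)/f.
W = 27.9 mm × (229000 − 64) / 64 = 27.9 × 3577.1250 ≈ 99801.787 mm = 99801.787/304.8 ft = 327.434 ft.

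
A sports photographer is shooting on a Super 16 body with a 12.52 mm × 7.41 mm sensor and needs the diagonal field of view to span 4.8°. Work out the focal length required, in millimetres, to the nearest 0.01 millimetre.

Sensor diagonal = √(12.52² + 7.41²) = √211.6585 ≈ 14.5485 mm.
From α = 2·arctan(d/2f) we get f = d / (2·tan(α/2)).
With d = 14.5485 mm and α/2 = 2.4°, tan(α/2) ≈ 0.04191, so f ≈ 14.5485 / 0.08382 ≈ 173.5582 mm.

173.56 mm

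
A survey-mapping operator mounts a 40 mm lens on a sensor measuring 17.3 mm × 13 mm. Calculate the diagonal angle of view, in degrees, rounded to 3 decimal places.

Sensor diagonal = √(17.3² + 13²) = √468.2900 ≈ 21.6400 mm.
Angle of view α = 2·arctan(d/2f) with d = 21.6400 mm and f = 40 mm.
d/2f = 0.27050; arctan(0.27050) ≈ 15.1363°, so α ≈ 30.2726°.

30.273°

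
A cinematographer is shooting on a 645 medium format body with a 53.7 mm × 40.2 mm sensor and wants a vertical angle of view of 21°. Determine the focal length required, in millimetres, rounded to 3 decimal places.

108.450 mm

From α = 2·arctan(h/2f) we get f = h / (2·tan(α/2)).
With h = 40.2 mm and α/2 = 10.5°, tan(α/2) ≈ 0.18534, so f ≈ 40.2 / 0.37068 ≈ 108.4499 mm.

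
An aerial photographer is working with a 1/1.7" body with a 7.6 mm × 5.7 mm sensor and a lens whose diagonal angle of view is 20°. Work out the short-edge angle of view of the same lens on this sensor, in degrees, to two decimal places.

Sensor diagonal = √(7.6² + 5.7²) = √90.2500 ≈ 9.5000 mm.
From the diagonal AOV: f = 9.5000 / (2·tan(10°)) = 9.5000 / 0.35265 ≈ 26.9386 mm.
Short-edge AOV = 2·arctan(5.7 / (2 × 26.9386)) = 2·arctan(0.10580) ≈ 12.0784°.

12.08°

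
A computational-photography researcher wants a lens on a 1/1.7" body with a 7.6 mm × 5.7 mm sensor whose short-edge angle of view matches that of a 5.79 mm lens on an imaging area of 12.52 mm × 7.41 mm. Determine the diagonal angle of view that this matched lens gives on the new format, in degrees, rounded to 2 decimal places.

Equal short-edge AOV ⇒ f₂ = f₁ · 5.7/7.41 = 5.79 × 0.76923 ≈ 4.4538 mm.
Sensor diagonal = √(7.6² + 5.7²) = √90.2500 ≈ 9.5000 mm.
Diagonal AOV on the new format = 2·arctan(9.5000 / (2 × 4.4538)) = 2·arctan(1.06649) ≈ 93.6860°.

93.69°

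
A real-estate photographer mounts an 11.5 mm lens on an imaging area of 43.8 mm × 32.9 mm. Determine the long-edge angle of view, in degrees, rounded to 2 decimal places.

124.59°

Angle of view α = 2·arctan(w/2f) with w = 43.8 mm and f = 11.5 mm.
w/2f = 1.90435; arctan(1.90435) ≈ 62.2954°, so α ≈ 124.5908°.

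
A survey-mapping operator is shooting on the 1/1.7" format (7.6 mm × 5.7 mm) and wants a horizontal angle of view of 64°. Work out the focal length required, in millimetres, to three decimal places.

From α = 2·arctan(w/2f) we get f = w / (2·tan(α/2)).
With w = 7.6 mm and α/2 = 32°, tan(α/2) ≈ 0.62487, so f ≈ 7.6 / 1.24974 ≈ 6.0813 mm.

6.081 mm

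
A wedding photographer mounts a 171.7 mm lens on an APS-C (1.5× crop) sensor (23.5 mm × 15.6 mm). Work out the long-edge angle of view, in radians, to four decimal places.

Angle of view α = 2·arctan(w/2f) with w = 23.5 mm and f = 171.7 mm.
w/2f = 0.06843; arctan(0.06843) ≈ 0.0683 rad, so α ≈ 0.1367 rad.

0.1367 rad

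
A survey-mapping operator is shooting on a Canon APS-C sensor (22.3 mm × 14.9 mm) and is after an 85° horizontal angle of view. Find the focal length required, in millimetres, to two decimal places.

From α = 2·arctan(w/2f) we get f = w / (2·tan(α/2)).
With w = 22.3 mm and α/2 = 42.5°, tan(α/2) ≈ 0.91633, so f ≈ 22.3 / 1.83266 ≈ 12.1681 mm.

12.17 mm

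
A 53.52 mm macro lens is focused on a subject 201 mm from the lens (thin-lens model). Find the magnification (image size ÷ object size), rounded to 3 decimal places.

Thin lens: 1/f = 1/dₒ + 1/dᵢ → 1/dᵢ = 1/53.52 − 1/201 = 0.0137095 mm⁻¹, so dᵢ ≈ 72.9422 mm.
Magnification m = dᵢ/dₒ = 72.9422/201 ≈ 0.36290.

0.363×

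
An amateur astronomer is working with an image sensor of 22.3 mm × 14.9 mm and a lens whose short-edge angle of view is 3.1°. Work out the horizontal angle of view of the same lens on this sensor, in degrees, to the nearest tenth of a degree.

From the short-edge AOV: f = 14.9 / (2·tan(1.55°)) = 14.9 / 0.05412 ≈ 275.3222 mm.
Horizontal AOV = 2·arctan(22.3 / (2 × 275.3222)) = 2·arctan(0.04050) ≈ 4.6382°.

4.6°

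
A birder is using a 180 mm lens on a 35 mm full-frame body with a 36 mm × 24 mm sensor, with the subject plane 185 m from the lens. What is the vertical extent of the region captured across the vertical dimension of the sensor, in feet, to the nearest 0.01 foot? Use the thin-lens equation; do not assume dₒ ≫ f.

80.85 ft

dₒ: 185 m = 185000 mm.
Similar triangles through the lens centre give W/dₒ = h/dᵢ; with 1/f = 1/dₒ + 1/dᵢ this gives W = h·(dₒ − f)/f.
W = 24 mm × (185000 − 180) / 180 = 24 × 1026.7778 ≈ 24642.667 mm = 24642.667/304.8 ft = 80.8486 ft.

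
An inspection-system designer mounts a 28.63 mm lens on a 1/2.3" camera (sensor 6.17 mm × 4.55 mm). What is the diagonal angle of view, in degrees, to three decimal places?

15.251°

Sensor diagonal = √(6.17² + 4.55²) = √58.7714 ≈ 7.6663 mm.
Angle of view α = 2·arctan(d/2f) with d = 7.6663 mm and f = 28.63 mm.
d/2f = 0.13388; arctan(0.13388) ≈ 7.6257°, so α ≈ 15.2514°.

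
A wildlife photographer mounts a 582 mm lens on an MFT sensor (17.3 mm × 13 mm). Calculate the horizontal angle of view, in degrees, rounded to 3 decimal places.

1.703°

Angle of view α = 2·arctan(w/2f) with w = 17.3 mm and f = 582 mm.
w/2f = 0.01486; arctan(0.01486) ≈ 0.8515°, so α ≈ 1.7030°.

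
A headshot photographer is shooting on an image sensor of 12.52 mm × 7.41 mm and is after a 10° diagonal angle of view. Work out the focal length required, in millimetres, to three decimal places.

Sensor diagonal = √(12.52² + 7.41²) = √211.6585 ≈ 14.5485 mm.
From α = 2·arctan(d/2f) we get f = d / (2·tan(α/2)).
With d = 14.5485 mm and α/2 = 5°, tan(α/2) ≈ 0.08749, so f ≈ 14.5485 / 0.17498 ≈ 83.1450 mm.

83.145 mm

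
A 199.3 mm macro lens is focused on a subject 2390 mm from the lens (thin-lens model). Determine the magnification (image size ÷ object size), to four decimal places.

0.0910×

Thin lens: 1/f = 1/dₒ + 1/dᵢ → 1/dᵢ = 1/199.3 − 1/2390 = 0.0045992 mm⁻¹, so dᵢ ≈ 217.4314 mm.
Magnification m = dᵢ/dₒ = 217.4314/2390 ≈ 0.09098.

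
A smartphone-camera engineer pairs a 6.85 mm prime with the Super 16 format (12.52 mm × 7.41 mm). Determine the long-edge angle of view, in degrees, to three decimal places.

Angle of view α = 2·arctan(w/2f) with w = 12.52 mm and f = 6.85 mm.
w/2f = 0.91387; arctan(0.91387) ≈ 42.4232°, so α ≈ 84.8464°.

84.846°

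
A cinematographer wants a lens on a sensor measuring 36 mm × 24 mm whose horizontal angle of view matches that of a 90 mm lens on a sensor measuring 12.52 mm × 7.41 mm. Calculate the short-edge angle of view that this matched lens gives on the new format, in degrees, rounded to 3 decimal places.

5.310°

Equal horizontal AOV ⇒ f₂ = f₁ · 36/12.52 = 90 × 2.87540 ≈ 258.7859 mm.
Short-edge AOV on the new format = 2·arctan(24 / (2 × 258.7859)) = 2·arctan(0.04637) ≈ 5.3098°.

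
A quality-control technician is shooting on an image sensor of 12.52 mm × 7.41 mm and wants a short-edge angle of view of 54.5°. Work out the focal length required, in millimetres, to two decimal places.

From α = 2·arctan(h/2f) we get f = h / (2·tan(α/2)).
With h = 7.41 mm and α/2 = 27.25°, tan(α/2) ≈ 0.51503, so f ≈ 7.41 / 1.03007 ≈ 7.1937 mm.

7.19 mm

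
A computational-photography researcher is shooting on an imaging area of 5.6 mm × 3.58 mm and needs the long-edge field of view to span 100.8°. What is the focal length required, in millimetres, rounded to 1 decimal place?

From α = 2·arctan(w/2f) we get f = w / (2·tan(α/2)).
With w = 5.6 mm and α/2 = 50.4°, tan(α/2) ≈ 1.20879, so f ≈ 5.6 / 2.41758 ≈ 2.3164 mm.

2.3 mm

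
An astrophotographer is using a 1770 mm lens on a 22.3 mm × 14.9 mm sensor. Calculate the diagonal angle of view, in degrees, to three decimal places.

Sensor diagonal = √(22.3² + 14.9²) = √719.3000 ≈ 26.8198 mm.
Angle of view α = 2·arctan(d/2f) with d = 26.8198 mm and f = 1770 mm.
d/2f = 0.00758; arctan(0.00758) ≈ 0.4341°, so α ≈ 0.8682°.

0.868°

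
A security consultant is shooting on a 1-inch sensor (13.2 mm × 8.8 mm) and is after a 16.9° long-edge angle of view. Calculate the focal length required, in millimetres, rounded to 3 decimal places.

From α = 2·arctan(w/2f) we get f = w / (2·tan(α/2)).
With w = 13.2 mm and α/2 = 8.45°, tan(α/2) ≈ 0.14856, so f ≈ 13.2 / 0.29712 ≈ 44.4268 mm.

44.427 mm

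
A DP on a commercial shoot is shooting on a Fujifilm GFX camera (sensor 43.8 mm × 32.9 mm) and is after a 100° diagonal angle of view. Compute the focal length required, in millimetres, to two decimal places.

Sensor diagonal = √(43.8² + 32.9²) = √3000.8500 ≈ 54.7800 mm.
From α = 2·arctan(d/2f) we get f = d / (2·tan(α/2)).
With d = 54.7800 mm and α/2 = 50°, tan(α/2) ≈ 1.19175, so f ≈ 54.7800 / 2.38351 ≈ 22.9829 mm.

22.98 mm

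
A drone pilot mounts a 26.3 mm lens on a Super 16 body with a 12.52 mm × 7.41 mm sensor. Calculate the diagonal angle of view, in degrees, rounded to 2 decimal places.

30.92°

Sensor diagonal = √(12.52² + 7.41²) = √211.6585 ≈ 14.5485 mm.
Angle of view α = 2·arctan(d/2f) with d = 14.5485 mm and f = 26.3 mm.
d/2f = 0.27659; arctan(0.27659) ≈ 15.4608°, so α ≈ 30.9215°.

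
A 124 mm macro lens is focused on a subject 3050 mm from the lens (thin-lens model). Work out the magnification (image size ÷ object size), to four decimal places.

Thin lens: 1/f = 1/dₒ + 1/dᵢ → 1/dᵢ = 1/124 − 1/3050 = 0.0077366 mm⁻¹, so dᵢ ≈ 129.2550 mm.
Magnification m = dᵢ/dₒ = 129.2550/3050 ≈ 0.04238.

0.0424×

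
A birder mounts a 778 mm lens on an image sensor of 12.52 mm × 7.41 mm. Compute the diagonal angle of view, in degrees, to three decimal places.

1.071°

Sensor diagonal = √(12.52² + 7.41²) = √211.6585 ≈ 14.5485 mm.
Angle of view α = 2·arctan(d/2f) with d = 14.5485 mm and f = 778 mm.
d/2f = 0.00935; arctan(0.00935) ≈ 0.5357°, so α ≈ 1.0714°.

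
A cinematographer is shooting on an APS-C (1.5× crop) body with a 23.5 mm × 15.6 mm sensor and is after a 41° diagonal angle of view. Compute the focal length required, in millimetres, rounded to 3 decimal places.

Sensor diagonal = √(23.5² + 15.6²) = √795.6100 ≈ 28.2066 mm.
From α = 2·arctan(d/2f) we get f = d / (2·tan(α/2)).
With d = 28.2066 mm and α/2 = 20.5°, tan(α/2) ≈ 0.37388, so f ≈ 28.2066 / 0.74777 ≈ 37.7209 mm.

37.721 mm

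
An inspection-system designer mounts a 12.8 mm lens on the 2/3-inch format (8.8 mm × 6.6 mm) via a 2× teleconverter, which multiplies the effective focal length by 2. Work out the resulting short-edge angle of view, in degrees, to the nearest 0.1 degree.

14.7°

Effective focal length f = 12.8 × 2 = 25.6 mm.
α = 2·arctan(6.6 / (2 × 25.6)) = 2·arctan(0.12891) ≈ 14.6906°.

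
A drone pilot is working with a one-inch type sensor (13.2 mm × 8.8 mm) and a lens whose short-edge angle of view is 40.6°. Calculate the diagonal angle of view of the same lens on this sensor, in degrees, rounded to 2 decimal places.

67.40°

From the short-edge AOV: f = 8.8 / (2·tan(20.3°)) = 8.8 / 0.73982 ≈ 11.8947 mm.
Sensor diagonal = √(13.2² + 8.8²) = √251.6800 ≈ 15.8644 mm.
Diagonal AOV = 2·arctan(15.8644 / (2 × 11.8947)) = 2·arctan(0.66687) ≈ 67.3960°.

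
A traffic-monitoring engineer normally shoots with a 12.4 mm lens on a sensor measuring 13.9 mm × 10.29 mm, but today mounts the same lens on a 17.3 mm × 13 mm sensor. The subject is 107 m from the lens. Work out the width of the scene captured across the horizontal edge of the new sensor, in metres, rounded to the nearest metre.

149 m

The focal length stays 12.4 mm; the relevant sensor dimension is now w = 17.3 mm. Object distance dₒ = 107 m = 107000 mm.
Thin-lens field width W = w·(dₒ − f)/f = 17.3 × (107000 − 12.4)/12.4 ≈ 149264.958 mm = 149.265 m.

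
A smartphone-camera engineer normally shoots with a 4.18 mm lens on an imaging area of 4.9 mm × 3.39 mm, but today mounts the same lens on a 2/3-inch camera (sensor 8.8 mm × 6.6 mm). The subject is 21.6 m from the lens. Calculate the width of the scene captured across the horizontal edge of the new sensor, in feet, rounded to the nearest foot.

The focal length stays 4.18 mm; the relevant sensor dimension is now w = 8.8 mm. Object distance dₒ = 21.6 m = 21600 mm.
Thin-lens field width W = w·(dₒ − f)/f = 8.8 × (21600 − 4.18)/4.18 ≈ 45464.884 mm = 45464.884/304.8 ft = 149.163 ft.

149 ft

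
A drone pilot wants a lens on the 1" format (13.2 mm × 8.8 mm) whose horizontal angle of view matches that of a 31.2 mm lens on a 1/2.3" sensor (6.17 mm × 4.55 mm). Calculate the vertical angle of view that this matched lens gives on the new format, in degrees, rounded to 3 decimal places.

Equal horizontal AOV ⇒ f₂ = f₁ · 13.2/6.17 = 31.2 × 2.13938 ≈ 66.7488 mm.
Vertical AOV on the new format = 2·arctan(8.8 / (2 × 66.7488)) = 2·arctan(0.06592) ≈ 7.5428°.

7.543°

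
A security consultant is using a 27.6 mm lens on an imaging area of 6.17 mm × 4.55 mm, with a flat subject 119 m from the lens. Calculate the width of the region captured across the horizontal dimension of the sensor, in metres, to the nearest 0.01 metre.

26.60 m

dₒ: 119 m = 119000 mm.
Similar triangles through the lens centre give W/dₒ = w/dᵢ; with 1/f = 1/dₒ + 1/dᵢ this gives W = w·(dₒ − f)/f.
W = 6.17 mm × (119000 − 27.6) / 27.6 = 6.17 × 4310.5942 ≈ 26596.366 mm = 26.5964 m.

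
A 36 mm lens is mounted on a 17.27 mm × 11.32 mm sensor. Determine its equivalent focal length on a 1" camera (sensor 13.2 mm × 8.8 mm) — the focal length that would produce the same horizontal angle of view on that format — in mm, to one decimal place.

Equal angle of view means equal width/f ratio, so f₂ = f₁ · (width₂/width₁) = 36 × 13.2/17.27.
f₂ = 36 × 0.76433 ≈ 27.516 mm.

27.5 mm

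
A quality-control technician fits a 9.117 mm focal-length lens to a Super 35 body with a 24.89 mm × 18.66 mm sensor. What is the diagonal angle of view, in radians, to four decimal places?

Sensor diagonal = √(24.89² + 18.66²) = √967.7077 ≈ 31.1080 mm.
Angle of view α = 2·arctan(d/2f) with d = 31.1080 mm and f = 9.117 mm.
d/2f = 1.70604; arctan(1.70604) ≈ 1.0406 rad, so α ≈ 2.0812 rad.

2.0812 rad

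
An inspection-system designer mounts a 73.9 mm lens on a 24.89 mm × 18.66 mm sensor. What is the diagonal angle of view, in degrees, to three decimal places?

Sensor diagonal = √(24.89² + 18.66²) = √967.7077 ≈ 31.1080 mm.
Angle of view α = 2·arctan(d/2f) with d = 31.1080 mm and f = 73.9 mm.
d/2f = 0.21047; arctan(0.21047) ≈ 11.8858°, so α ≈ 23.7715°.

23.772°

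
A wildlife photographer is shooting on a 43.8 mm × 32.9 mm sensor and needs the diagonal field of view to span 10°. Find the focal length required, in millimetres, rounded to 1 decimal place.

Sensor diagonal = √(43.8² + 32.9²) = √3000.8500 ≈ 54.7800 mm.
From α = 2·arctan(d/2f) we get f = d / (2·tan(α/2)).
With d = 54.7800 mm and α/2 = 5°, tan(α/2) ≈ 0.08749, so f ≈ 54.7800 / 0.17498 ≈ 313.0692 mm.

313.1 mm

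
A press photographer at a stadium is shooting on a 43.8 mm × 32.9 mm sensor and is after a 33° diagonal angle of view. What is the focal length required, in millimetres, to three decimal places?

92.467 mm

Sensor diagonal = √(43.8² + 32.9²) = √3000.8500 ≈ 54.7800 mm.
From α = 2·arctan(d/2f) we get f = d / (2·tan(α/2)).
With d = 54.7800 mm and α/2 = 16.5°, tan(α/2) ≈ 0.29621, so f ≈ 54.7800 / 0.59243 ≈ 92.4671 mm.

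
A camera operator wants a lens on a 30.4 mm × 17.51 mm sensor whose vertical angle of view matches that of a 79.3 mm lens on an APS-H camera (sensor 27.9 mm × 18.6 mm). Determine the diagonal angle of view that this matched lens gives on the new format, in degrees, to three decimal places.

26.446°

Equal vertical AOV ⇒ f₂ = f₁ · 17.51/18.6 = 79.3 × 0.94140 ≈ 74.6528 mm.
Sensor diagonal = √(30.4² + 17.51²) = √1230.7601 ≈ 35.0822 mm.
Diagonal AOV on the new format = 2·arctan(35.0822 / (2 × 74.6528)) = 2·arctan(0.23497) ≈ 26.4457°.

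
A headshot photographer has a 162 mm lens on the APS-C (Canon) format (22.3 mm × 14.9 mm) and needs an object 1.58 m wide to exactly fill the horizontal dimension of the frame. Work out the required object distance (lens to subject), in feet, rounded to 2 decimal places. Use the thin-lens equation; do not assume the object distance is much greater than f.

38.19 ft

W: 1.58 m = 1580 mm.
Magnification m = w/W = dᵢ/dₒ; combined with 1/f = 1/dₒ + 1/dᵢ this gives dₒ = f·(1 + W/w).
dₒ = 162 mm × (1 + 1580/22.3) = 162 × 71.8520 ≈ 11640.027 mm = 11640.027/304.8 ft = 38.1891 ft.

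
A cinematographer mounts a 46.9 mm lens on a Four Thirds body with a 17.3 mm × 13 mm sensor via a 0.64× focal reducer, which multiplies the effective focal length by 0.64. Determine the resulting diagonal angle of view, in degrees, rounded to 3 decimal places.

Effective focal length f = 46.9 × 0.64 = 30.016 mm.
Sensor diagonal = √(17.3² + 13²) = √468.2900 ≈ 21.6400 mm.
α = 2·arctan(21.640 / (2 × 30.016)) = 2·arctan(0.36047) ≈ 39.6459°.

39.646°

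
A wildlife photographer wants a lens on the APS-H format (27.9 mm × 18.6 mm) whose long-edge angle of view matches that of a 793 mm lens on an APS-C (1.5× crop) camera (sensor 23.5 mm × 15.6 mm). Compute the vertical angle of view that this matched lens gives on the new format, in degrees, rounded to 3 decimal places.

Equal long-edge AOV ⇒ f₂ = f₁ · 27.9/23.5 = 793 × 1.18723 ≈ 941.4766 mm.
Vertical AOV on the new format = 2·arctan(18.6 / (2 × 941.4766)) = 2·arctan(0.00988) ≈ 1.1319°.

1.132°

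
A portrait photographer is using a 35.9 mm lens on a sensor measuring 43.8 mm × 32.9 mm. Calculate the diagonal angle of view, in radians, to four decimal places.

1.3035 rad

Sensor diagonal = √(43.8² + 32.9²) = √3000.8500 ≈ 54.7800 mm.
Angle of view α = 2·arctan(d/2f) with d = 54.7800 mm and f = 35.9 mm.
d/2f = 0.76295; arctan(0.76295) ≈ 0.6517 rad, so α ≈ 1.3035 rad.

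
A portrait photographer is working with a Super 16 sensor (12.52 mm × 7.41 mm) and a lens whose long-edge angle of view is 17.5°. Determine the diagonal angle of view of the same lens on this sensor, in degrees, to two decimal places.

From the long-edge AOV: f = 12.52 / (2·tan(8.75°)) = 12.52 / 0.30783 ≈ 40.6719 mm.
Sensor diagonal = √(12.52² + 7.41²) = √211.6585 ≈ 14.5485 mm.
Diagonal AOV = 2·arctan(14.5485 / (2 × 40.6719)) = 2·arctan(0.17885) ≈ 20.2805°.

20.28°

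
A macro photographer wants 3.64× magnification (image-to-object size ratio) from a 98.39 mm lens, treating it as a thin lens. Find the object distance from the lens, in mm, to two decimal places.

125.42 mm

With m = dᵢ/dₒ and 1/f = 1/dₒ + 1/dᵢ, substituting dᵢ = m·dₒ gives 1/f = (1 + 1/m)/dₒ, hence dₒ = f·(1 + 1/m).
dₒ = 98.39 × (1 + 1/3.64) = 98.39 × 1.27473 ≈ 125.420 mm.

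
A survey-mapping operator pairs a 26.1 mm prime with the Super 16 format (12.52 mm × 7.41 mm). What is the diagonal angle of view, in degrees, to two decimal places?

31.15°

Sensor diagonal = √(12.52² + 7.41²) = √211.6585 ≈ 14.5485 mm.
Angle of view α = 2·arctan(d/2f) with d = 14.5485 mm and f = 26.1 mm.
d/2f = 0.27871; arctan(0.27871) ≈ 15.5735°, so α ≈ 31.1470°.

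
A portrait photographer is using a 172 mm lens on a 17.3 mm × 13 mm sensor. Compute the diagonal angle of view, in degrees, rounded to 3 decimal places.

7.199°

Sensor diagonal = √(17.3² + 13²) = √468.2900 ≈ 21.6400 mm.
Angle of view α = 2·arctan(d/2f) with d = 21.6400 mm and f = 172 mm.
d/2f = 0.06291; arctan(0.06291) ≈ 3.5996°, so α ≈ 7.1991°.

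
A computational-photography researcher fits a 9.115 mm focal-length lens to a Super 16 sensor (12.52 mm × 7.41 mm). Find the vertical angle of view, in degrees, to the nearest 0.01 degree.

44.24°

Angle of view α = 2·arctan(h/2f) with h = 7.41 mm and f = 9.115 mm.
h/2f = 0.40647; arctan(0.40647) ≈ 22.1204°, so α ≈ 44.2408°.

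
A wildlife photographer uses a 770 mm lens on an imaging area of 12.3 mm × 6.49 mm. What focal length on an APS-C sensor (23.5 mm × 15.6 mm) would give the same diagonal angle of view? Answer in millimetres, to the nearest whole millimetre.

1562 mm

Sensor diagonal = √(12.3² + 6.49²) = √193.4101 ≈ 13.9072 mm.
Sensor diagonal = √(23.5² + 15.6²) = √795.6100 ≈ 28.2066 mm.
Equal angle of view means equal diagonal/f ratio, so f₂ = f₁ · (diagonal₂/diagonal₁) = 770 × 28.2066/13.9072.
f₂ = 770 × 2.02820 ≈ 1561.713 mm.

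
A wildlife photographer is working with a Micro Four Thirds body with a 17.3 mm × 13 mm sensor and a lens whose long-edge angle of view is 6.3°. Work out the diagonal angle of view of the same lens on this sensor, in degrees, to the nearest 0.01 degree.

From the long-edge AOV: f = 17.3 / (2·tan(3.15°)) = 17.3 / 0.11007 ≈ 157.1775 mm.
Sensor diagonal = √(17.3² + 13²) = √468.2900 ≈ 21.6400 mm.
Diagonal AOV = 2·arctan(21.6400 / (2 × 157.1775)) = 2·arctan(0.06884) ≈ 7.8760°.

7.88°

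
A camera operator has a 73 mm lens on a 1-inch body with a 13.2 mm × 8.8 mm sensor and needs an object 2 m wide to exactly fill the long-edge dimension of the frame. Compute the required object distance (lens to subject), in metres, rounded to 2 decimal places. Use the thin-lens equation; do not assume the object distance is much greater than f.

11.13 m

W: 2 m = 2000 mm.
Magnification m = w/W = dᵢ/dₒ; combined with 1/f = 1/dₒ + 1/dᵢ this gives dₒ = f·(1 + W/w).
dₒ = 73 mm × (1 + 2000/13.2) = 73 × 152.5152 ≈ 11133.606 mm = 11.1336 m.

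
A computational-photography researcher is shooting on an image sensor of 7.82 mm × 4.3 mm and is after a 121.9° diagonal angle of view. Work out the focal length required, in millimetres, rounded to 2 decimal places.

Sensor diagonal = √(7.82² + 4.3²) = √79.6424 ≈ 8.9243 mm.
From α = 2·arctan(d/2f) we get f = d / (2·tan(α/2)).
With d = 8.9243 mm and α/2 = 60.95°, tan(α/2) ≈ 1.80034, so f ≈ 8.9243 / 3.60068 ≈ 2.4785 mm.

2.48 mm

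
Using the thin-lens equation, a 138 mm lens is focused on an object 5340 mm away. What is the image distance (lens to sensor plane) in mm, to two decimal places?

1/dᵢ = 1/f − 1/dₒ = 1/138 − 1/5340 = 0.0070591 mm⁻¹.
dᵢ = 1/0.0070591 ≈ 141.6609 mm.

141.66 mm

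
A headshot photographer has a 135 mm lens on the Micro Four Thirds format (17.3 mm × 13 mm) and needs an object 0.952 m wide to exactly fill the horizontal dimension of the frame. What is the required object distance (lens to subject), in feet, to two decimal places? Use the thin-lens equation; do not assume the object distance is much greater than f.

W: 0.952 m = 952 mm.
Magnification m = w/W = dᵢ/dₒ; combined with 1/f = 1/dₒ + 1/dᵢ this gives dₒ = f·(1 + W/w).
dₒ = 135 mm × (1 + 952/17.3) = 135 × 56.0289 ≈ 7563.902 mm = 7563.902/304.8 ft = 24.816 ft.

24.82 ft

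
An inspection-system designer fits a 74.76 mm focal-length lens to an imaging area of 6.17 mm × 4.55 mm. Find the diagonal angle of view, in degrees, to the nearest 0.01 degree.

Sensor diagonal = √(6.17² + 4.55²) = √58.7714 ≈ 7.6663 mm.
Angle of view α = 2·arctan(d/2f) with d = 7.6663 mm and f = 74.76 mm.
d/2f = 0.05127; arctan(0.05127) ≈ 2.9351°, so α ≈ 5.8702°.

5.87°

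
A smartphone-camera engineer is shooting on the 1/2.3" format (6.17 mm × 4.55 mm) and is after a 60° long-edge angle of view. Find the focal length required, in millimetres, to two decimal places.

5.34 mm

From α = 2·arctan(w/2f) we get f = w / (2·tan(α/2)).
With w = 6.17 mm and α/2 = 30°, tan(α/2) ≈ 0.57735, so f ≈ 6.17 / 1.15470 ≈ 5.3434 mm.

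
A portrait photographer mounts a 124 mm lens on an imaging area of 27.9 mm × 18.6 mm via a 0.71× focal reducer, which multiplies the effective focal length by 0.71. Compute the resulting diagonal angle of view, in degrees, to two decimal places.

21.56°

Effective focal length f = 124 × 0.71 = 88.04 mm.
Sensor diagonal = √(27.9² + 18.6²) = √1124.3700 ≈ 33.5316 mm.
α = 2·arctan(33.532 / (2 × 88.04)) = 2·arctan(0.19043) ≈ 21.5639°.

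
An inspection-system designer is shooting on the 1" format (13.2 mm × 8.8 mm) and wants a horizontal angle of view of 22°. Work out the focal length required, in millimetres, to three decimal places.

33.954 mm

From α = 2·arctan(w/2f) we get f = w / (2·tan(α/2)).
With w = 13.2 mm and α/2 = 11°, tan(α/2) ≈ 0.19438, so f ≈ 13.2 / 0.38876 ≈ 33.9541 mm.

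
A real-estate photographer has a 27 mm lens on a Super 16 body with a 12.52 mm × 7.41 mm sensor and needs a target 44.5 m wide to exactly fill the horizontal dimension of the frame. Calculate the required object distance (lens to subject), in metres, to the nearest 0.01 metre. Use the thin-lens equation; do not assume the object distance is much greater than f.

95.99 m

W: 44.5 m = 44500 mm.
Magnification m = w/W = dᵢ/dₒ; combined with 1/f = 1/dₒ + 1/dᵢ this gives dₒ = f·(1 + W/w).
dₒ = 27 mm × (1 + 44500/12.52) = 27 × 3555.3131 ≈ 95993.454 mm = 95.9935 m.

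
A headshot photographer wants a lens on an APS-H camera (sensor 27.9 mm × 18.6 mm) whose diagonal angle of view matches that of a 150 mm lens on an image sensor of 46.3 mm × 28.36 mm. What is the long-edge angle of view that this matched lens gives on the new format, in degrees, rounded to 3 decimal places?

17.127°

Sensor diagonal = √(46.3² + 28.36²) = √2947.9796 ≈ 54.2953 mm.
Sensor diagonal = √(27.9² + 18.6²) = √1124.3700 ≈ 33.5316 mm.
Equal diagonal AOV ⇒ f₂ = f₁ · 33.5316/54.2953 = 150 × 0.61758 ≈ 92.6368 mm.
Long-edge AOV on the new format = 2·arctan(27.9 / (2 × 92.6368)) = 2·arctan(0.15059) ≈ 17.1274°.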